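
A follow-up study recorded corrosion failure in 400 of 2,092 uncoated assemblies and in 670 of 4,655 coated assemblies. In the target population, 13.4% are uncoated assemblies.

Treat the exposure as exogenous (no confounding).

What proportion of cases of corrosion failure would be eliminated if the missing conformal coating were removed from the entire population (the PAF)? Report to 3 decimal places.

PAF ≈ 0.042

p₁ = P(outcome | exposed) = 400/2092 = 0.1912
p₀ = P(outcome | unexposed) = 670/4655 = 0.14393
Overall risk P(Y=1) = π·p₁ + (1−π)·p₀ = 0.134×0.1912 + 0.866×0.14393 = 0.15027.
Under exogeneity, PAF = [P(Y=1) − p₀] / P(Y=1).
PAF = (0.15027 − 0.14393) / 0.15027 ≈ 0.0422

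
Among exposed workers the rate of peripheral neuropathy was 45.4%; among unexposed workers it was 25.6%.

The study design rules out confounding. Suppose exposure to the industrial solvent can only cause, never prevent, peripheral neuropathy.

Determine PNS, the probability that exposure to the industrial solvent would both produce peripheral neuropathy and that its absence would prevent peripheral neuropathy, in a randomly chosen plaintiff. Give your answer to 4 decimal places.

p₁ = 0.454, p₀ = 0.256.
Under exogeneity and monotonicity, PNS = p₁ − p₀.
PNS = 0.454 − 0.256 = 0.198

PNS ≈ 0.1980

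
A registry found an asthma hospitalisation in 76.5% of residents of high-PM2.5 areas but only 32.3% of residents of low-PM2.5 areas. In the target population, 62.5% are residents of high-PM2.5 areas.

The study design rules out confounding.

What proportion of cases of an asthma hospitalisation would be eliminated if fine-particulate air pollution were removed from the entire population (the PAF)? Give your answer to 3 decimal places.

PAF ≈ 0.461

p₁ = 0.765, p₀ = 0.323.
Overall risk P(Y=1) = π·p₁ + (1−π)·p₀ = 0.625×0.765 + 0.375×0.323 = 0.59925.
Under exogeneity, PAF = [P(Y=1) − p₀] / P(Y=1).
PAF = (0.59925 − 0.323) / 0.59925 ≈ 0.4610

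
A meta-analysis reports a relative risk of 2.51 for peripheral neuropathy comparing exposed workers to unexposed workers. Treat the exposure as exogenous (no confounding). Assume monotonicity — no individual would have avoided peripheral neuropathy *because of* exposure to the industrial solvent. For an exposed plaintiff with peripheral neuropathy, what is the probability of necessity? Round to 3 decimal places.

Under exogeneity and monotonicity, PN = (RR − 1) / RR = 1 − 1/RR.
PN = (2.51 − 1) / 2.51 = 1.51 / 2.51 ≈ 0.6016

PN ≈ 0.602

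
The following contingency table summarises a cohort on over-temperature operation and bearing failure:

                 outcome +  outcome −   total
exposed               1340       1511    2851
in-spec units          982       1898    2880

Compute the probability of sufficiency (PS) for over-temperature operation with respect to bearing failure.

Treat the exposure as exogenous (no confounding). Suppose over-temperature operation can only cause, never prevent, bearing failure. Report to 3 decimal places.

PS ≈ 0.196

p₁ = P(outcome | exposed) = 1340/2851 = 0.47001
p₀ = P(outcome | unexposed) = 982/2880 = 0.34097
Under exogeneity and monotonicity, PS = (p₁ − p₀)/(1 − p₀).
PS = (0.47001 − 0.34097) / 0.65903 ≈ 0.1958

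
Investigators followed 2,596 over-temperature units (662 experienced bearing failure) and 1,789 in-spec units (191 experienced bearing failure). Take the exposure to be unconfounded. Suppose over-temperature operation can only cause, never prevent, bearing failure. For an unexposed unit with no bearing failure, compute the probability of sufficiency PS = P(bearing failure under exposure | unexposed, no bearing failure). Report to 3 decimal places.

p₁ = P(outcome | exposed) = 662/2596 = 0.25501
p₀ = P(outcome | unexposed) = 191/1789 = 0.10676
Under exogeneity and monotonicity, PS = (p₁ − p₀) / (1 − p₀).
PS = (0.25501 − 0.10676) / (1 − 0.10676) = 0.14824 / 0.89324 ≈ 0.1660

PS ≈ 0.166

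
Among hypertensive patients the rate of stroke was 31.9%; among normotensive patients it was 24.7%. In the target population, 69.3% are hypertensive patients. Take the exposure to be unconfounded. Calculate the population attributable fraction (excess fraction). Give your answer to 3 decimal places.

p₁ = 0.319, p₀ = 0.247.
Overall risk P(Y=1) = π·p₁ + (1−π)·p₀ = 0.693×0.319 + 0.307×0.247 = 0.2969.
Under exogeneity, PAF = [P(Y=1) − p₀] / P(Y=1).
PAF = (0.2969 − 0.247) / 0.2969 ≈ 0.1681

PAF ≈ 0.168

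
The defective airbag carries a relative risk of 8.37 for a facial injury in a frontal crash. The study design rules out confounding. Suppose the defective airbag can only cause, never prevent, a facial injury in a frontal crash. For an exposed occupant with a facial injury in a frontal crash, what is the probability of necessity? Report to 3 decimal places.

PN ≈ 0.881

Under exogeneity and monotonicity, PN = (RR − 1) / RR = 1 − 1/RR.
PN = (8.37 − 1) / 8.37 = 7.37 / 8.37 ≈ 0.8805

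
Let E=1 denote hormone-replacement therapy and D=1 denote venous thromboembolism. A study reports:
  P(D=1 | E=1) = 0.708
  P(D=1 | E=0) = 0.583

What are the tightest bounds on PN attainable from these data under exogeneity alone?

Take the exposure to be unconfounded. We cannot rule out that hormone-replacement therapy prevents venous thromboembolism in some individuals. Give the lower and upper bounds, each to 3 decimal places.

Let p₁ = 0.708, p₀ = 0.583.
Under exogeneity alone the bounds on PN are max{0,(p₁−p₀)/p₁} ≤ PN ≤ min{1,(1−p₀)/p₁}.
  lower = (p₁ − p₀)/p₁ = 0.125 / 0.708 ≈ 0.1766
  upper = min{1, (1 − p₀)/p₁} = 0.417 / 0.708 ≈ 0.5890

0.177 ≤ PN ≤ 0.589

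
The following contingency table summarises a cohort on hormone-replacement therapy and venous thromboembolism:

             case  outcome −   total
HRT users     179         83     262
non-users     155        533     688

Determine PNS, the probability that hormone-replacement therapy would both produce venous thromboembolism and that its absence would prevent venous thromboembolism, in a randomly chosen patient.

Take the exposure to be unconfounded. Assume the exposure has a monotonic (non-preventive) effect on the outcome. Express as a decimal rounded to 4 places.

PNS ≈ 0.4579

p₁ = P(outcome | exposed) = 179/262 = 0.68321
p₀ = P(outcome | unexposed) = 155/688 = 0.22529
Under exogeneity and monotonicity, PNS = p₁ − p₀.
PNS = 0.68321 − 0.22529 = 0.45792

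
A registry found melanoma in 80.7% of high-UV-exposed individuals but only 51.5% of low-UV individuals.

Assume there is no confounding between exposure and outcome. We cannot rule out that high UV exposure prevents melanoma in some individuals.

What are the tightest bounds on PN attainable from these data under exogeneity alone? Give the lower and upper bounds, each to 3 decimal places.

0.362 ≤ PN ≤ 0.601

p₁ = 0.807, p₀ = 0.515.
Under exogeneity alone the bounds on PN are max{0,(p₁−p₀)/p₁} ≤ PN ≤ min{1,(1−p₀)/p₁}.
  lower = (p₁ − p₀)/p₁ = 0.292 / 0.807 ≈ 0.3618
  upper = min{1, (1 − p₀)/p₁} = 0.485 / 0.807 ≈ 0.6010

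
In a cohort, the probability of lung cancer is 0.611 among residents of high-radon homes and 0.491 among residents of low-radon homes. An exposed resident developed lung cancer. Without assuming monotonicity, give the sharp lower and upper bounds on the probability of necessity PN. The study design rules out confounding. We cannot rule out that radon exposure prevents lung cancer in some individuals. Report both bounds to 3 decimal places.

0.196 ≤ PN ≤ 0.833

Let p₁ = 0.611, p₀ = 0.491.
Under exogeneity alone the bounds on PN are max{0,(p₁−p₀)/p₁} ≤ PN ≤ min{1,(1−p₀)/p₁}.
  lower = (p₁ − p₀)/p₁ = 0.12 / 0.611 ≈ 0.1964
  upper = min{1, (1 − p₀)/p₁} = 0.509 / 0.611 ≈ 0.8331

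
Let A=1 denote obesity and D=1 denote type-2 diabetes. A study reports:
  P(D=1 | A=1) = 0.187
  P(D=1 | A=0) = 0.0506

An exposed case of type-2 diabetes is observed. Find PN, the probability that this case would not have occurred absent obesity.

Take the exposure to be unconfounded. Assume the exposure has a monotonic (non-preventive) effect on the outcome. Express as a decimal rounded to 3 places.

PN ≈ 0.729

Let p₁ = 0.187, p₀ = 0.0506.
Under exogeneity and monotonicity, PN = (p₁ − p₀) / p₁.
PN = (0.187 − 0.0506) / 0.187 = 0.1364 / 0.187 ≈ 0.7294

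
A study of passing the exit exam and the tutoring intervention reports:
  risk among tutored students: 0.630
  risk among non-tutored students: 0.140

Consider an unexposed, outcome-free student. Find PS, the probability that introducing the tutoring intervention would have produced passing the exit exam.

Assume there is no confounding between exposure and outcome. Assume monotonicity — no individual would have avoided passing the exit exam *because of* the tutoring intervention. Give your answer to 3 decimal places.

PS ≈ 0.570

Let p₁ = 0.63, p₀ = 0.14.
Under exogeneity and monotonicity, PS = (p₁ − p₀) / (1 − p₀).
PS = (0.63 − 0.14) / (1 − 0.14) = 0.49 / 0.86 ≈ 0.5698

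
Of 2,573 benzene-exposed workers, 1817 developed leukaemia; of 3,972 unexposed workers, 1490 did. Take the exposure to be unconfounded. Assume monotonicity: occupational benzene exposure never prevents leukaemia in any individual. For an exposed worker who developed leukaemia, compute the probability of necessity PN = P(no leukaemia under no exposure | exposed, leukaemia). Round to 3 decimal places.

PN ≈ 0.469

p₁ = P(outcome | exposed) = 1817/2573 = 0.70618
p₀ = P(outcome | unexposed) = 1490/3972 = 0.37513
Under exogeneity and monotonicity, PN = (p₁ − p₀) / p₁.
PN = (0.70618 − 0.37513) / 0.70618 = 0.33105 / 0.70618 ≈ 0.4688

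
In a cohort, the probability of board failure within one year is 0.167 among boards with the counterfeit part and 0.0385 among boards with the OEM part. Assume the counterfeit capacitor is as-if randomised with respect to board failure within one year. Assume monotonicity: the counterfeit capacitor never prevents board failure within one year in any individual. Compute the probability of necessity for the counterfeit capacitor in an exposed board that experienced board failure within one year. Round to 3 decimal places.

Let p₁ = 0.167, p₀ = 0.0385.
Under exogeneity and monotonicity, PN = (p₁ − p₀) / p₁.
PN = (0.167 − 0.0385) / 0.167 = 0.1285 / 0.167 ≈ 0.7695

PN ≈ 0.769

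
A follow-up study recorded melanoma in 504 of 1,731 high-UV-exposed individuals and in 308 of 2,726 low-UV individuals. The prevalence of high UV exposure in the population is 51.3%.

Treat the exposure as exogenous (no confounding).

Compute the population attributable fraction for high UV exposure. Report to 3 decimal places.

p₁ = P(outcome | exposed) = 504/1731 = 0.29116
p₀ = P(outcome | unexposed) = 308/2726 = 0.11299
Overall risk P(Y=1) = π·p₁ + (1−π)·p₀ = 0.513×0.29116 + 0.487×0.11299 = 0.20439.
Under exogeneity, PAF = [P(Y=1) − p₀] / P(Y=1).
PAF = (0.20439 − 0.11299) / 0.20439 ≈ 0.4472

PAF ≈ 0.447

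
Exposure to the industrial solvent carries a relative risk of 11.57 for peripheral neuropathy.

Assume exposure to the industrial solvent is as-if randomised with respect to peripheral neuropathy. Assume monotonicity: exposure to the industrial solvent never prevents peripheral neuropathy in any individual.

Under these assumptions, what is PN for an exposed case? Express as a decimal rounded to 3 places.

PN ≈ 0.914

Under exogeneity and monotonicity, PN = (RR − 1) / RR = 1 − 1/RR.
PN = (11.57 − 1) / 11.57 = 10.57 / 11.57 ≈ 0.9136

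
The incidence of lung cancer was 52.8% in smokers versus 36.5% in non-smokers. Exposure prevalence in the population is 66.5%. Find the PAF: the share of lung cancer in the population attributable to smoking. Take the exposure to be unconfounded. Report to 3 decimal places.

PAF ≈ 0.229

p₁ = 0.528, p₀ = 0.365.
Overall risk P(Y=1) = π·p₁ + (1−π)·p₀ = 0.665×0.528 + 0.335×0.365 = 0.4734.
Under exogeneity, PAF = [P(Y=1) − p₀] / P(Y=1).
PAF = (0.4734 − 0.365) / 0.4734 ≈ 0.2290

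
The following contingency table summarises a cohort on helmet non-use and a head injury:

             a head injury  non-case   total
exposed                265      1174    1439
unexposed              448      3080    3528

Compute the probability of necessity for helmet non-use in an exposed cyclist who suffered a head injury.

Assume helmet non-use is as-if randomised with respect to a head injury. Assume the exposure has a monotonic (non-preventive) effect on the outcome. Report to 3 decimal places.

PN ≈ 0.310

p₁ = P(outcome | exposed) = 265/1439 = 0.18416
p₀ = P(outcome | unexposed) = 448/3528 = 0.12698
Under exogeneity and monotonicity, PN = (p₁ − p₀) / p₁.
PN = (0.18416 − 0.12698) / 0.18416 = 0.057172 / 0.18416 ≈ 0.3105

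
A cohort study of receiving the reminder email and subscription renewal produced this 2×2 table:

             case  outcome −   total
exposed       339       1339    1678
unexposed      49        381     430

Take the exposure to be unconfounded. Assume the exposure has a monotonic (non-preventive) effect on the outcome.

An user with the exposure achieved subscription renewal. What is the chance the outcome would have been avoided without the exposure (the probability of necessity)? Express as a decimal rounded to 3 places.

PN ≈ 0.436

p₁ = P(outcome | exposed) = 339/1678 = 0.20203
p₀ = P(outcome | unexposed) = 49/430 = 0.11395
Under exogeneity and monotonicity, PN = (p₁ − p₀) / p₁.
PN = (0.20203 − 0.11395) / 0.20203 = 0.088073 / 0.20203 ≈ 0.4359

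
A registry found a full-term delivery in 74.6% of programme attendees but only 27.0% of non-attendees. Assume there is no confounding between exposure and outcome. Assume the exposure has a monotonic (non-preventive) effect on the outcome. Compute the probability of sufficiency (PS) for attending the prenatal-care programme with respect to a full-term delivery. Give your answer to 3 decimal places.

PS ≈ 0.652

p₁ = 0.746, p₀ = 0.27.
Under exogeneity and monotonicity, PS = (p₁ − p₀) / (1 − p₀).
PS = (0.746 − 0.27) / (1 − 0.27) = 0.476 / 0.73 ≈ 0.6521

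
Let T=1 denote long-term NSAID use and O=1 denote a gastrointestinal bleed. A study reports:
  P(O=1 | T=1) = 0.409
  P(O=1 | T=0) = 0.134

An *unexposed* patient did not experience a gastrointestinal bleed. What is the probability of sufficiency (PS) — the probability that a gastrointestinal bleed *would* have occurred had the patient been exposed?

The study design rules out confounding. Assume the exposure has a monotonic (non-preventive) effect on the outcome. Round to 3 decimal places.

PS ≈ 0.318

Let p₁ = 0.409, p₀ = 0.134.
Under exogeneity and monotonicity, PS = (p₁ − p₀) / (1 − p₀).
PS = (0.409 − 0.134) / (1 − 0.134) = 0.275 / 0.866 ≈ 0.3176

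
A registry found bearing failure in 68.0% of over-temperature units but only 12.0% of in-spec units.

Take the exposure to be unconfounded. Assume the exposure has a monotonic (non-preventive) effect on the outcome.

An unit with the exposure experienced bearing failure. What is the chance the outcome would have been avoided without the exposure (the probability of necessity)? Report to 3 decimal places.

p₁ = 0.68, p₀ = 0.12.
Under exogeneity and monotonicity, PN = (p₁ − p₀) / p₁.
PN = (0.68 − 0.12) / 0.68 = 0.56 / 0.68 ≈ 0.8235

PN ≈ 0.824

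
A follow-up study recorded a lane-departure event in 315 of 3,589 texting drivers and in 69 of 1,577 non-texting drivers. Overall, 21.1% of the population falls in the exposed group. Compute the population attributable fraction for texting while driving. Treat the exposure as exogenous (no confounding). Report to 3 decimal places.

PAF ≈ 0.175

p₁ = P(outcome | exposed) = 315/3589 = 0.087768
p₀ = P(outcome | unexposed) = 69/1577 = 0.043754
Overall risk P(Y=1) = π·p₁ + (1−π)·p₀ = 0.211×0.087768 + 0.789×0.043754 = 0.053041.
Under exogeneity, PAF = [P(Y=1) − p₀] / P(Y=1).
PAF = (0.053041 − 0.043754) / 0.053041 ≈ 0.1751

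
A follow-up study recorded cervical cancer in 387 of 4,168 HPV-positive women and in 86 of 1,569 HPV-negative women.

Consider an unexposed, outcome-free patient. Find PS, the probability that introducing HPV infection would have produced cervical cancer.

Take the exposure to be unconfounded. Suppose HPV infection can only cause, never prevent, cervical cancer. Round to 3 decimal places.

PS ≈ 0.040

p₁ = P(outcome | exposed) = 387/4168 = 0.09285
p₀ = P(outcome | unexposed) = 86/1569 = 0.054812
Under exogeneity and monotonicity, PS = (p₁ − p₀) / (1 − p₀).
PS = (0.09285 − 0.054812) / (1 − 0.054812) = 0.038038 / 0.94519 ≈ 0.0402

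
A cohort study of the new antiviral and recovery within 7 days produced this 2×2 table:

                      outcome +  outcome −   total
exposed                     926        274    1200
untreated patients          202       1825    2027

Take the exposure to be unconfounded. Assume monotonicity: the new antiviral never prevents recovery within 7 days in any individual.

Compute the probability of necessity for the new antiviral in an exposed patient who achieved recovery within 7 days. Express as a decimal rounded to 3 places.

p₁ = P(outcome | exposed) = 926/1200 = 0.77167
p₀ = P(outcome | unexposed) = 202/2027 = 0.099655
Under exogeneity and monotonicity, PN = (p₁ − p₀)/p₁.
PN = (0.77167 − 0.099655) / 0.77167 ≈ 0.8709

PN ≈ 0.871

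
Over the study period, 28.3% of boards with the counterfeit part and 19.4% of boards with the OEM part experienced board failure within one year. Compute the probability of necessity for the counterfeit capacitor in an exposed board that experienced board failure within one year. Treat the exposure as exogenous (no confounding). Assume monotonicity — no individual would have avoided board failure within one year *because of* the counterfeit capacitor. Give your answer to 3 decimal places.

PN ≈ 0.314

p₁ = 0.283, p₀ = 0.194.
Under exogeneity and monotonicity, PN = (p₁ − p₀) / p₁.
PN = (0.283 − 0.194) / 0.283 = 0.089 / 0.283 ≈ 0.3145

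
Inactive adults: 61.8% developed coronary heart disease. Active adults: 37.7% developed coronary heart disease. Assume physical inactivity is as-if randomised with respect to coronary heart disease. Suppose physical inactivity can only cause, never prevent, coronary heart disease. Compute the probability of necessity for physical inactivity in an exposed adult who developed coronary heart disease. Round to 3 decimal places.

p₁ = 0.618, p₀ = 0.377.
Under exogeneity and monotonicity, PN = (p₁ − p₀) / p₁.
PN = (0.618 − 0.377) / 0.618 = 0.241 / 0.618 ≈ 0.3900

PN ≈ 0.390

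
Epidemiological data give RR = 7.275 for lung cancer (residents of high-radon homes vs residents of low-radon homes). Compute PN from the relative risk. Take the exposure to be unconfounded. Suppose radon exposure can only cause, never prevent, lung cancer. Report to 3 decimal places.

PN ≈ 0.863

Under exogeneity and monotonicity, PN = (RR − 1) / RR = 1 − 1/RR.
PN = (7.275 − 1) / 7.275 = 6.275 / 7.275 ≈ 0.8625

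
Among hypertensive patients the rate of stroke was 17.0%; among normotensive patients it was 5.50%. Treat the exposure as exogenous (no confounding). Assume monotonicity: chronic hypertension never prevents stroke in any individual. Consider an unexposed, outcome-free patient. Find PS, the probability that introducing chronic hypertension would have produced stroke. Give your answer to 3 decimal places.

PS ≈ 0.122

p₁ = 0.17, p₀ = 0.055.
Under exogeneity and monotonicity, PS = (p₁ − p₀) / (1 − p₀).
PS = (0.17 − 0.055) / (1 − 0.055) = 0.115 / 0.945 ≈ 0.1217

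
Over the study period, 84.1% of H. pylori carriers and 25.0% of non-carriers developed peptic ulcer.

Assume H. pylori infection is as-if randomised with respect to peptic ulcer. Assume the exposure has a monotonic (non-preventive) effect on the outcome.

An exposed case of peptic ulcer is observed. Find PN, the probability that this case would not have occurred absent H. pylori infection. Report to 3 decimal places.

p₁ = 0.841, p₀ = 0.25.
Under exogeneity and monotonicity, PN = (p₁ − p₀) / p₁.
PN = (0.841 − 0.25) / 0.841 = 0.591 / 0.841 ≈ 0.7027

PN ≈ 0.703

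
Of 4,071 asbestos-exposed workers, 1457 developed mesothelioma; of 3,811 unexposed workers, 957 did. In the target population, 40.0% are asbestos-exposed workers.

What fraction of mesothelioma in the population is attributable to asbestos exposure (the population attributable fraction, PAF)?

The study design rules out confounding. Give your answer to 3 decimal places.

PAF ≈ 0.145

p₁ = P(outcome | exposed) = 1457/4071 = 0.3579
p₀ = P(outcome | unexposed) = 957/3811 = 0.25112
Overall risk P(Y=1) = π·p₁ + (1−π)·p₀ = 0.4×0.3579 + 0.6×0.25112 = 0.29383.
Under exogeneity, PAF = [P(Y=1) − p₀] / P(Y=1).
PAF = (0.29383 − 0.25112) / 0.29383 ≈ 0.1454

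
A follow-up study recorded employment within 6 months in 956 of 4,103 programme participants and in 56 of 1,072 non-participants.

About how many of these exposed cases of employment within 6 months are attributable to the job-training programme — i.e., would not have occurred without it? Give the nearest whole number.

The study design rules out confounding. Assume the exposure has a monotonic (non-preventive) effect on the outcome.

about 742 cases

p₁ = P(outcome | exposed) = 956/4103 = 0.233
p₀ = P(outcome | unexposed) = 56/1072 = 0.052239
PN = (p₁ − p₀)/p₁ = (0.233 − 0.052239) / 0.233 ≈ 0.77580.
Attributable cases ≈ PN × (exposed cases) = 0.77580 × 956 ≈ 741.66.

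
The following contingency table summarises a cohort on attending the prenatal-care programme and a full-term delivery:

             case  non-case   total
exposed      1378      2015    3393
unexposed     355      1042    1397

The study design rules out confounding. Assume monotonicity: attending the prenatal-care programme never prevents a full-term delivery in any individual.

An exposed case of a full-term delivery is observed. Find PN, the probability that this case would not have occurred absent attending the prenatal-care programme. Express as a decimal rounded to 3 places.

p₁ = P(outcome | exposed) = 1378/3393 = 0.40613
p₀ = P(outcome | unexposed) = 355/1397 = 0.25412
Under exogeneity and monotonicity, PN = (p₁ − p₀)/p₁.
PN = (0.40613 − 0.25412) / 0.40613 ≈ 0.3743

PN ≈ 0.374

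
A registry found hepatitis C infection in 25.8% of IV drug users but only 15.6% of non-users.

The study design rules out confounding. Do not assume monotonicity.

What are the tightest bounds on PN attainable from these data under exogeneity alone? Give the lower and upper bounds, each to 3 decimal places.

p₁ = 0.258, p₀ = 0.156.
Under exogeneity alone the bounds on PN are max{0,(p₁−p₀)/p₁} ≤ PN ≤ min{1,(1−p₀)/p₁}.
  lower = (p₁ − p₀)/p₁ = 0.102 / 0.258 ≈ 0.3953
  upper = min{1, (1 − p₀)/p₁} = 0.844 / 0.258 ≈ 3.2713 → capped at 1

0.395 ≤ PN ≤ 1.000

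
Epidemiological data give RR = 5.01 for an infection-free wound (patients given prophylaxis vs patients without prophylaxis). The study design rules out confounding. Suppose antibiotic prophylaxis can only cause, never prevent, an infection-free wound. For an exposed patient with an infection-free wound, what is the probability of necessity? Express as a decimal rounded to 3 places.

PN ≈ 0.800

Under exogeneity and monotonicity, PN = (RR − 1) / RR = 1 − 1/RR.
PN = (5.01 − 1) / 5.01 = 4.01 / 5.01 ≈ 0.8004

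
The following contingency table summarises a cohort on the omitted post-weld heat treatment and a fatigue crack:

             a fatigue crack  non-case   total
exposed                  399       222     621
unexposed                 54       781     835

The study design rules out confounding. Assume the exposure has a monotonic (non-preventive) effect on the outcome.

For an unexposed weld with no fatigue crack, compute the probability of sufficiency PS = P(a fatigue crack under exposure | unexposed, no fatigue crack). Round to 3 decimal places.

p₁ = P(outcome | exposed) = 399/621 = 0.64251
p₀ = P(outcome | unexposed) = 54/835 = 0.064671
Under exogeneity and monotonicity, PS = (p₁ − p₀)/(1 − p₀).
PS = (0.64251 − 0.064671) / 0.93533 ≈ 0.6178

PS ≈ 0.618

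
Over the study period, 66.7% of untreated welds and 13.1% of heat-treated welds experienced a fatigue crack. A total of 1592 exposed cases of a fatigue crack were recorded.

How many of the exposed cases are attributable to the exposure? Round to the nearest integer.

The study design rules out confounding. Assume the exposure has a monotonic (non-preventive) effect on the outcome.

about 1279 cases

p₁ = 0.667, p₀ = 0.131.
PN = (p₁ − p₀)/p₁ = (0.667 − 0.131) / 0.667 ≈ 0.80360.
Attributable cases ≈ PN × (exposed cases) = 0.80360 × 1592 ≈ 1279.33.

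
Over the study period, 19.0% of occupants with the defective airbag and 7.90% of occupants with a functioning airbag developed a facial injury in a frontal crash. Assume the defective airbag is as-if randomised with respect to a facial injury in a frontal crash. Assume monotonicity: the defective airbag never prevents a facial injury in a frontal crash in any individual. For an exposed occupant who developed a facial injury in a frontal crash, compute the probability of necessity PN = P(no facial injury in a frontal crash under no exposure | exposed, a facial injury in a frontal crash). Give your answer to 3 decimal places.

PN ≈ 0.584

p₁ = 0.19, p₀ = 0.079.
Under exogeneity and monotonicity, PN = (p₁ − p₀) / p₁.
PN = (0.19 − 0.079) / 0.19 = 0.111 / 0.19 ≈ 0.5842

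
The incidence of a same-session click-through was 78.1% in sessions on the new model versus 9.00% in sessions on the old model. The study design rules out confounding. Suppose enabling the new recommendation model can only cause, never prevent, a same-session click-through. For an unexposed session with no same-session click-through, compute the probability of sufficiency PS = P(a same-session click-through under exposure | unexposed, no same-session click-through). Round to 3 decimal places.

PS ≈ 0.759

p₁ = 0.781, p₀ = 0.09.
Under exogeneity and monotonicity, PS = (p₁ − p₀) / (1 − p₀).
PS = (0.781 − 0.09) / (1 − 0.09) = 0.691 / 0.91 ≈ 0.7593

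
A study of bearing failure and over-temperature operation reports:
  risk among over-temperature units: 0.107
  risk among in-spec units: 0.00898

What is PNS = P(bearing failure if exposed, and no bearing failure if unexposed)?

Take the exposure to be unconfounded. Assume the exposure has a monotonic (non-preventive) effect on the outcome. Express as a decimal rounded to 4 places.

PNS ≈ 0.0980

Let p₁ = 0.107, p₀ = 0.00898.
Under exogeneity and monotonicity, PNS = p₁ − p₀.
PNS = 0.107 − 0.00898 = 0.09802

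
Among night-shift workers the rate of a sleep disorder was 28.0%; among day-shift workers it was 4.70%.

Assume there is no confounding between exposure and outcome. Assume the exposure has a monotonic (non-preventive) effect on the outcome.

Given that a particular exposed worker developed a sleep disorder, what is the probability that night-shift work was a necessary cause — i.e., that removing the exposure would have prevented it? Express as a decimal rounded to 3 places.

p₁ = 0.28, p₀ = 0.047.
Under exogeneity and monotonicity, PN = (p₁ − p₀) / p₁.
PN = (0.28 − 0.047) / 0.28 = 0.233 / 0.28 ≈ 0.8321

PN ≈ 0.832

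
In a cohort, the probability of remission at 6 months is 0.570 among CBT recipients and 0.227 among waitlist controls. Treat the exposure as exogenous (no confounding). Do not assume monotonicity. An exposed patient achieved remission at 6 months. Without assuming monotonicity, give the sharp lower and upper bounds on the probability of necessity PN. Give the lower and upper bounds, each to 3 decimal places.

Let p₁ = 0.57, p₀ = 0.227.
Under exogeneity alone the bounds on PN are max{0,(p₁−p₀)/p₁} ≤ PN ≤ min{1,(1−p₀)/p₁}.
  lower = (p₁ − p₀)/p₁ = 0.343 / 0.57 ≈ 0.6018
  upper = min{1, (1 − p₀)/p₁} = 0.773 / 0.57 ≈ 1.3561 → capped at 1

0.602 ≤ PN ≤ 1.000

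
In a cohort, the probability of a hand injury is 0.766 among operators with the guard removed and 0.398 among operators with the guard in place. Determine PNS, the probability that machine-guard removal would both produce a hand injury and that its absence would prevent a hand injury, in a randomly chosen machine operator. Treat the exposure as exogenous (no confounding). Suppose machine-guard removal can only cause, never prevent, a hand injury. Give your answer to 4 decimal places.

Let p₁ = 0.766, p₀ = 0.398.
Under exogeneity and monotonicity, PNS = p₁ − p₀.
PNS = 0.766 − 0.398 = 0.368

PNS ≈ 0.3680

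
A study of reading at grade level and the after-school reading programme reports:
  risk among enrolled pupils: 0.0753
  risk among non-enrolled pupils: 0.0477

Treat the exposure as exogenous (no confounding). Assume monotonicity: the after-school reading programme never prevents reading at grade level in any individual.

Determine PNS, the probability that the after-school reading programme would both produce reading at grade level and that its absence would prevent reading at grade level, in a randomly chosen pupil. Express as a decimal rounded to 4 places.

PNS ≈ 0.0276

Let p₁ = 0.0753, p₀ = 0.0477.
Under exogeneity and monotonicity, PNS = p₁ − p₀.
PNS = 0.0753 − 0.0477 = 0.0276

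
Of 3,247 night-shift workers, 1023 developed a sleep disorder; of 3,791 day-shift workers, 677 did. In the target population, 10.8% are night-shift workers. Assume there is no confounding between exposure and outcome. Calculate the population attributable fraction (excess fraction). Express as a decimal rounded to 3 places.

PAF ≈ 0.076

p₁ = P(outcome | exposed) = 1023/3247 = 0.31506
p₀ = P(outcome | unexposed) = 677/3791 = 0.17858
Overall risk P(Y=1) = π·p₁ + (1−π)·p₀ = 0.108×0.31506 + 0.892×0.17858 = 0.19332.
Under exogeneity, PAF = [P(Y=1) − p₀] / P(Y=1).
PAF = (0.19332 − 0.17858) / 0.19332 ≈ 0.0762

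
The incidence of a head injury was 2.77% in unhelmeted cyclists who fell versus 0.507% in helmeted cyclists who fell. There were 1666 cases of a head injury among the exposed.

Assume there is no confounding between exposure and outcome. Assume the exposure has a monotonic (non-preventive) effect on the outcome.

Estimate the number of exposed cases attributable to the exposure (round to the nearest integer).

p₁ = 0.0277, p₀ = 0.00507.
PN = (p₁ − p₀)/p₁ = (0.0277 − 0.00507) / 0.0277 ≈ 0.81697.
Attributable cases ≈ PN × (exposed cases) = 0.81697 × 1666 ≈ 1361.07.

about 1361 cases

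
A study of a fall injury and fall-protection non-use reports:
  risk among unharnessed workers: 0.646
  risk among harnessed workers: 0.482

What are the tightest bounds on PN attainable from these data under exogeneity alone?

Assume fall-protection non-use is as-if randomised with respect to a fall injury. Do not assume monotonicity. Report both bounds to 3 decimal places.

Let p₁ = 0.646, p₀ = 0.482.
Under exogeneity alone the bounds on PN are max{0,(p₁−p₀)/p₁} ≤ PN ≤ min{1,(1−p₀)/p₁}.
  lower = (p₁ − p₀)/p₁ = 0.164 / 0.646 ≈ 0.2539
  upper = min{1, (1 − p₀)/p₁} = 0.518 / 0.646 ≈ 0.8019

0.254 ≤ PN ≤ 0.802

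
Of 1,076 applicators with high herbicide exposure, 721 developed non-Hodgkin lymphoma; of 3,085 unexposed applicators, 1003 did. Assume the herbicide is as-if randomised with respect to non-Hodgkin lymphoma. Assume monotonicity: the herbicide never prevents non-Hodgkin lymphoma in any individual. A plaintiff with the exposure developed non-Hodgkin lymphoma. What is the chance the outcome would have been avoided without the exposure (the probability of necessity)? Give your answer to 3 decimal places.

PN ≈ 0.515

p₁ = P(outcome | exposed) = 721/1076 = 0.67007
p₀ = P(outcome | unexposed) = 1003/3085 = 0.32512
Under exogeneity and monotonicity, PN = (p₁ − p₀) / p₁.
PN = (0.67007 − 0.32512) / 0.67007 = 0.34495 / 0.67007 ≈ 0.5148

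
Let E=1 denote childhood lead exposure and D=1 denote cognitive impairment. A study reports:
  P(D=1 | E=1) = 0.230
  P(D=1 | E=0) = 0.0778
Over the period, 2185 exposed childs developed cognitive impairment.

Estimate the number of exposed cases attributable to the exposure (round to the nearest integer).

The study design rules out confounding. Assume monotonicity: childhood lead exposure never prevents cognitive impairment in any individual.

about 1446 cases

Let p₁ = 0.23, p₀ = 0.0778.
PN = (p₁ − p₀)/p₁ = (0.23 − 0.0778) / 0.23 ≈ 0.66174.
Attributable cases ≈ PN × (exposed cases) = 0.66174 × 2185 ≈ 1445.90.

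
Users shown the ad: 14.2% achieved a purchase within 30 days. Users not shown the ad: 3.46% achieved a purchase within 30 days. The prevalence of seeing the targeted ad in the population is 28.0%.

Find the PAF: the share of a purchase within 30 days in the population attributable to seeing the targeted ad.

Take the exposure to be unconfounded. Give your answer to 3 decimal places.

p₁ = 0.142, p₀ = 0.0346.
Overall risk P(Y=1) = π·p₁ + (1−π)·p₀ = 0.28×0.142 + 0.72×0.0346 = 0.064672.
Under exogeneity, PAF = [P(Y=1) − p₀] / P(Y=1).
PAF = (0.064672 − 0.0346) / 0.064672 ≈ 0.4650

PAF ≈ 0.465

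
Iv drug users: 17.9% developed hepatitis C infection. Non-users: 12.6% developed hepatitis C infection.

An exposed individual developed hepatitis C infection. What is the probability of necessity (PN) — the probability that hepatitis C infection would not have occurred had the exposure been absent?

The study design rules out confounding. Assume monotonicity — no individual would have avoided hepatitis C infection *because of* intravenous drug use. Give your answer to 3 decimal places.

PN ≈ 0.296

p₁ = 0.179, p₀ = 0.126.
Under exogeneity and monotonicity, PN = (p₁ − p₀) / p₁.
PN = (0.179 − 0.126) / 0.179 = 0.053 / 0.179 ≈ 0.2961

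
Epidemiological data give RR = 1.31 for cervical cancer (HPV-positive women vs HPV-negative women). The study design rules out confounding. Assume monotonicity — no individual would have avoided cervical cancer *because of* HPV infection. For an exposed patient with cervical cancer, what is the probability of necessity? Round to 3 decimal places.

PN ≈ 0.237

Under exogeneity and monotonicity, PN = (RR − 1) / RR = 1 − 1/RR.
PN = (1.31 − 1) / 1.31 = 0.31 / 1.31 ≈ 0.2366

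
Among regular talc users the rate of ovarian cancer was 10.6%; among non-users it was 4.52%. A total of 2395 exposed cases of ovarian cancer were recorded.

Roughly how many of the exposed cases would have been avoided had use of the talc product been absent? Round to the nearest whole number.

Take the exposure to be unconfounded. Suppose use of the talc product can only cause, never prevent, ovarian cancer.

p₁ = 0.106, p₀ = 0.0452.
PN = (p₁ − p₀)/p₁ = (0.106 − 0.0452) / 0.106 ≈ 0.57358.
Attributable cases ≈ PN × (exposed cases) = 0.57358 × 2395 ≈ 1373.74.

about 1374 cases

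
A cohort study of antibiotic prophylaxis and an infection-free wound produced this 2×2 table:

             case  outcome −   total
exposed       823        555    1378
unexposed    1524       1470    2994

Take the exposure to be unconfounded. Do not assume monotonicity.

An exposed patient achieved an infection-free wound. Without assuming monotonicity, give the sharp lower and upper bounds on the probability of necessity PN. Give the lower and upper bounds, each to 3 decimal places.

0.148 ≤ PN ≤ 0.822

p₁ = P(outcome | exposed) = 823/1378 = 0.59724
p₀ = P(outcome | unexposed) = 1524/2994 = 0.50902
Under exogeneity alone the bounds on PN are max{0,(p₁−p₀)/p₁} ≤ PN ≤ min{1,(1−p₀)/p₁}.
  lower = (p₁ − p₀)/p₁ = 0.088224 / 0.59724 ≈ 0.1477
  upper = min{1, (1 − p₀)/p₁} = 0.49098 / 0.59724 ≈ 0.8221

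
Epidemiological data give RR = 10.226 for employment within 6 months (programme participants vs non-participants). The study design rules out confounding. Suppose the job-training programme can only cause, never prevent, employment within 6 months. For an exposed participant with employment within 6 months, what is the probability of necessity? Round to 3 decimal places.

Under exogeneity and monotonicity, PN = (RR − 1) / RR = 1 − 1/RR.
PN = (10.226 − 1) / 10.226 = 9.226 / 10.226 ≈ 0.9022

PN ≈ 0.902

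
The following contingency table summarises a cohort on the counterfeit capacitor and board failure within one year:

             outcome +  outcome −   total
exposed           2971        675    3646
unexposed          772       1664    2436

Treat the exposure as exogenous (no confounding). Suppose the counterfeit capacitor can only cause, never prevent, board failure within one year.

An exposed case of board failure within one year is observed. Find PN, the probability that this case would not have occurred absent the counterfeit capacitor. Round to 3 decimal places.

p₁ = P(outcome | exposed) = 2971/3646 = 0.81487
p₀ = P(outcome | unexposed) = 772/2436 = 0.31691
Under exogeneity and monotonicity, PN = (p₁ − p₀) / p₁.
PN = (0.81487 − 0.31691) / 0.81487 = 0.49795 / 0.81487 ≈ 0.6111

PN ≈ 0.611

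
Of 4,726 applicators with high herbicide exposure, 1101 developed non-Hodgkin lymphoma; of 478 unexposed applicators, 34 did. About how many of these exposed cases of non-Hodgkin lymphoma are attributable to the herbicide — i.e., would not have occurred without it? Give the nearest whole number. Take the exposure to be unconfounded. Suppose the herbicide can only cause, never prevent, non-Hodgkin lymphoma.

p₁ = P(outcome | exposed) = 1101/4726 = 0.23297
p₀ = P(outcome | unexposed) = 34/478 = 0.07113
PN = (p₁ − p₀)/p₁ = (0.23297 − 0.07113) / 0.23297 ≈ 0.69468.
Attributable cases ≈ PN × (exposed cases) = 0.69468 × 1101 ≈ 764.84.

about 765 cases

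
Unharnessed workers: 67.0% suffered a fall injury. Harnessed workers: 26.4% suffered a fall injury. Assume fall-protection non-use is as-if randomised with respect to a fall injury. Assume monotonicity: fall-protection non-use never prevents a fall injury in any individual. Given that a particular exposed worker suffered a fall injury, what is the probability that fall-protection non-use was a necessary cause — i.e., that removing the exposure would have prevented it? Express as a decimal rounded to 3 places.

p₁ = 0.67, p₀ = 0.264.
Under exogeneity and monotonicity, PN = (p₁ − p₀) / p₁.
PN = (0.67 − 0.264) / 0.67 = 0.406 / 0.67 ≈ 0.6060

PN ≈ 0.606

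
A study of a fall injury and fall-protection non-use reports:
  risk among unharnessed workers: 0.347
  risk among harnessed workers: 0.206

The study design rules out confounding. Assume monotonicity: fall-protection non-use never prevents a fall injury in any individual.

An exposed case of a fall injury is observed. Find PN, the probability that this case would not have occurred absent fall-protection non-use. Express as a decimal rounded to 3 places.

PN ≈ 0.406

Let p₁ = 0.347, p₀ = 0.206.
Under exogeneity and monotonicity, PN = (p₁ − p₀) / p₁.
PN = (0.347 − 0.206) / 0.347 = 0.141 / 0.347 ≈ 0.4063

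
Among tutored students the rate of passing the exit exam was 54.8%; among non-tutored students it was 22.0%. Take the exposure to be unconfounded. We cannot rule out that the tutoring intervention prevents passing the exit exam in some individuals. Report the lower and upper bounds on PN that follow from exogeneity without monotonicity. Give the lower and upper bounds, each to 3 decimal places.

0.599 ≤ PN ≤ 1.000

p₁ = 0.548, p₀ = 0.22.
Under exogeneity alone the bounds on PN are max{0,(p₁−p₀)/p₁} ≤ PN ≤ min{1,(1−p₀)/p₁}.
  lower = (p₁ − p₀)/p₁ = 0.328 / 0.548 ≈ 0.5985
  upper = min{1, (1 − p₀)/p₁} = 0.78 / 0.548 ≈ 1.4234 → capped at 1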